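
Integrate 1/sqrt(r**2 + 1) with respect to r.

Substitute r = tan(θ), so dr = sec(θ)^2 dθ and the radical becomes sqrt(r**2 + 1) = sec(θ) by the Pythagorean identity.
Integrate the resulting trig expression in θ, then back-substitute tan(θ) = r, sec(θ) = sqrt(r**2 + 1) (absorbing any constant into C).

log(r + sqrt(r**2 + 1)) + C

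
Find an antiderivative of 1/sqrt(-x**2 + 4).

Substitute x = 2·sin(θ), so dx = 2·cos(θ) dθ and the radical becomes sqrt(-x**2 + 4) = 2·cos(θ) by the Pythagorean identity.
Integrate the resulting trig expression in θ, then back-substitute θ = asin(x/2), sin(θ) = x/2, cos(θ) = sqrt(-x**2 + 4)/2 (absorbing any constant into C).

asin(x/2) + C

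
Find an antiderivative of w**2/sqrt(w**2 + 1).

Substitute w = tan(θ), so dw = sec(θ)^2 dθ and the radical becomes sqrt(w**2 + 1) = sec(θ) by the Pythagorean identity.
Integrate the resulting trig expression in θ, then back-substitute tan(θ) = w, sec(θ) = sqrt(w**2 + 1) (absorbing any constant into C).

w*sqrt(w**2 + 1)/2 - log(w + sqrt(w**2 + 1))/2 + C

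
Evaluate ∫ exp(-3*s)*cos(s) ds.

exp(-3*s)*sin(s)/10 - 3*exp(-3*s)*cos(s)/10 + C

Let I denote the integral. Integrate by parts with u = cos(s), dv = exp(-3*s) ds, so v = -exp(-3*s)/3: I = -exp(-3*s)*cos(s)/3 − (1/3)·∫ exp(-3*s)*sin(s) ds.
Apply parts again with u = sin(s), dv = exp(-3*s) ds: ∫ exp(-3*s)*sin(s) ds = -exp(-3*s)*sin(s)/3 + (1/3)·I. Substituting back brings back I: I = exp(-3*s)*sin(s)/9 - exp(-3*s)*cos(s)/3 − (1/9)·I.
Solving for I: (1 + 1/9)·I equals the remaining terms, so I = (9/10)·(exp(-3*s)*sin(s)/9 - exp(-3*s)*cos(s)/3).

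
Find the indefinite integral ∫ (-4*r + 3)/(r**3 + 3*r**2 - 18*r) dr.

-log(r)/6 - log(r - 3)/3 + log(r + 6)/2 + C

Factor the denominator: r*(r - 3)*(r + 6).
Partial-fraction decomposition: 1/(2*(r + 6)) - 1/(3*(r - 3)) - 1/(6*r).
Integrate each term: A/(r−a) contributes A·log|r−a|.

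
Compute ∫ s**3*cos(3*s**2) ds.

Let u = s², du = 2s ds; rewrite as (1/2)∫ u^1·cos(3u) du.
Now integrate by parts 1 time.

s**2*sin(3*s**2)/6 + cos(3*s**2)/18 + C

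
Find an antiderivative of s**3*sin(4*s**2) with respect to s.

-s**2*cos(4*s**2)/8 + sin(4*s**2)/32 + C

Let u = s², du = 2s ds; rewrite as (1/2)∫ u^1·sin(4u) du.
Now integrate by parts 1 time.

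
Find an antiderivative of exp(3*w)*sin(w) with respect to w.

3*exp(3*w)*sin(w)/10 - exp(3*w)*cos(w)/10 + C

Let I denote the integral. Integrate by parts with u = sin(w), dv = exp(3*w) dw, so v = exp(3*w)/3: I = exp(3*w)*sin(w)/3 − (1/3)·∫ exp(3*w)*cos(w) dw.
Apply parts again with u = cos(w), dv = exp(3*w) dw: ∫ exp(3*w)*cos(w) dw = exp(3*w)*cos(w)/3 + (1/3)·I. Substituting back brings back I: I = exp(3*w)*sin(w)/3 - exp(3*w)*cos(w)/9 − (1/9)·I.
Solving for I: (1 + 1/9)·I equals the remaining terms, so I = (9/10)·(exp(3*w)*sin(w)/3 - exp(3*w)*cos(w)/9).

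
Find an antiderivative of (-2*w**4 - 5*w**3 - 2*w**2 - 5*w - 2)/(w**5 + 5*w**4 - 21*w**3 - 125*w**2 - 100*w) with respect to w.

log(w)/50 - 488*log(w - 5)/675 + log(w + 1)/18 + 103*log(w + 4)/54 - 163*log(w + 5)/50 + C

Factor the denominator: w*(w - 5)*(w + 1)*(w + 4)*(w + 5).
Partial-fraction decomposition: -163/(50*(w + 5)) + 103/(54*(w + 4)) + 1/(18*(w + 1)) - 488/(675*(w - 5)) + 1/(50*w).
Integrate each term: A/(w−a) contributes A·log|w−a|.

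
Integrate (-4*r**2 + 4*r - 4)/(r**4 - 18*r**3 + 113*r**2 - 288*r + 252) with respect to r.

Factor the denominator: (r - 7)*(r - 6)*(r - 3)*(r - 2).
Partial-fraction decomposition: 3/(5*(r - 2)) - 7/(3*(r - 3)) + 31/(3*(r - 6)) - 43/(5*(r - 7)).
Integrate each term: A/(r−a) contributes A·log|r−a|.

-43*log(r - 7)/5 + 31*log(r - 6)/3 - 7*log(r - 3)/3 + 3*log(r - 2)/5 + C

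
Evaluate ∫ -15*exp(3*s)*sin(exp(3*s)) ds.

5*cos(exp(3*s)) + C

Let u = exp(3*s), so du = (3*exp(3*s)) ds.
Rewriting, the integral becomes -5·∫ sin(u) du = -5·-cos(u).
Substituting back, u = exp(3*s).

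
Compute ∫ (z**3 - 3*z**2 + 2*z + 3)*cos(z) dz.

z**3*sin(z) - 3*z**2*sin(z) + 3*z**2*cos(z) - 4*z*sin(z) - 6*z*cos(z) + 9*sin(z) - 4*cos(z) + C

Use integration by parts with u = z**3 - 3*z**2 + 2*z + 3, dv = cos(z) dz, so v = sin(z).
Apply parts 3 times (tabular method): alternate signs, differentiate u down to 0, integrate dv up.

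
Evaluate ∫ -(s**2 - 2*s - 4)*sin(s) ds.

s**2*cos(s) - 2*s*sin(s) - 2*s*cos(s) + 2*sin(s) - 6*cos(s) + C

Use integration by parts with u = s**2 - 2*s - 4, dv = -sin(s) ds, so v = cos(s).
Apply parts 2 times (tabular method): alternate signs, differentiate u down to 0, integrate dv up.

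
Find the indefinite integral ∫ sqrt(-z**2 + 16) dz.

Substitute z = 4·sin(θ), so dz = 4·cos(θ) dθ and the radical becomes sqrt(-z**2 + 16) = 4·cos(θ) by the Pythagorean identity.
Integrate the resulting trig expression in θ, then back-substitute θ = asin(z/4), sin(θ) = z/4, cos(θ) = sqrt(-z**2 + 16)/4 (absorbing any constant into C).

z*sqrt(-z**2 + 16)/2 + 8*asin(z/4) + C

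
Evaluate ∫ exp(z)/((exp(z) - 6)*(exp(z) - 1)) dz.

log(exp(z) - 6)/5 - log(exp(z) - 1)/5 + C

Let u = e^z, du = e^z dz.
The integral becomes ∫ du/((u-1)(u-6)); decompose into partial fractions.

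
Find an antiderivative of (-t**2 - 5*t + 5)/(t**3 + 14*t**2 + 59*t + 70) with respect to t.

11*log(t + 2)/15 - 5*log(t + 5)/6 - 9*log(t + 7)/10 + C

Factor the denominator: (t + 2)*(t + 5)*(t + 7).
Partial-fraction decomposition: -9/(10*(t + 7)) - 5/(6*(t + 5)) + 11/(15*(t + 2)).
Integrate each term: A/(t−a) contributes A·log|t−a|.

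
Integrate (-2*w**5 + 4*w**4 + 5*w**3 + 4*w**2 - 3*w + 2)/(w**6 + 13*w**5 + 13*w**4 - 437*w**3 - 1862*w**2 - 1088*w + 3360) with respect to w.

-458*log(w - 6)/3575 - log(w - 1)/600 - 1891*log(w + 4)/45 + 4121*log(w + 5)/66 - 20861*log(w + 7)/936 - 283/(15*w + 60) + C

Factor the denominator: (w - 6)*(w - 1)*(w + 4)**2*(w + 5)*(w + 7).
Partial-fraction decomposition: -20861/(936*(w + 7)) + 4121/(66*(w + 5)) - 1891/(45*(w + 4)) + 283/(15*(w + 4)**2) - 1/(600*(w - 1)) - 458/(3575*(w - 6)).
Integrate each term; A/(w−a) gives A·log|w−a|; A/(w−a)² gives −A/(w−a).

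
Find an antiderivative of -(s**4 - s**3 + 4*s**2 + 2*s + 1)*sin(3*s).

Use integration by parts with u = s**4 - s**3 + 4*s**2 + 2*s + 1, dv = -sin(3*s) ds, so v = cos(3*s)/3.
Apply parts 4 times (tabular method): alternate signs, differentiate u down to 0, integrate dv up.

s**4*cos(3*s)/3 - 4*s**3*sin(3*s)/9 - s**3*cos(3*s)/3 + s**2*sin(3*s)/3 + 8*s**2*cos(3*s)/9 - 16*s*sin(3*s)/27 + 8*s*cos(3*s)/9 - 8*sin(3*s)/27 + 11*cos(3*s)/81 + C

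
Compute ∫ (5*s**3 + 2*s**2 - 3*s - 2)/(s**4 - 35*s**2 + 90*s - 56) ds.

Factor the denominator: (s - 4)*(s - 2)*(s - 1)*(s + 7).
Partial-fraction decomposition: 799/(396*(s + 7)) + 1/(12*(s - 1)) - 20/(9*(s - 2)) + 169/(33*(s - 4)).
Integrate each term: A/(s−a) contributes A·log|s−a|.

169*log(s - 4)/33 - 20*log(s - 2)/9 + log(s - 1)/12 + 799*log(s + 7)/396 + C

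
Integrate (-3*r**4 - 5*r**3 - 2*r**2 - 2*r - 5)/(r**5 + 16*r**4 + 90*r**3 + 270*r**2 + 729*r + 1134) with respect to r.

-125*log(r + 3)/216 + 2873*log(r + 6)/135 - 5577*log(r + 7)/232 + 877*log(r**2 + 9)/5220 + 889*atan(r/3)/3915 + C

Factor the denominator: (r + 3)*(r + 6)*(r + 7)*(r**2 + 9).
Partial-fraction decomposition: (877*r + 1778)/(2610*(r**2 + 9)) - 5577/(232*(r + 7)) + 2873/(135*(r + 6)) - 125/(216*(r + 3)).
Integrate each term; A/(r−a) gives A·log|r−a|; the (Br+D)/(r²+p²) term gives a log and an atan.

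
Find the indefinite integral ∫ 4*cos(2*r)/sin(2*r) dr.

2*log(sin(2*r)) + C

Let u = sin(2*r), so du = (2*cos(2*r)) dr.
Rewriting, the integral becomes 2·∫ 1/u du = 2·log(u).
Substituting back, u = sin(2*r).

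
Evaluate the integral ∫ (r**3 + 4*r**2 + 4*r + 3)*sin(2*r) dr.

-r**3*cos(2*r)/2 + 3*r**2*sin(2*r)/4 - 2*r**2*cos(2*r) + 2*r*sin(2*r) - 5*r*cos(2*r)/4 + 5*sin(2*r)/8 - cos(2*r)/2 + C

Use integration by parts with u = r**3 + 4*r**2 + 4*r + 3, dv = sin(2*r) dr, so v = -cos(2*r)/2.
Apply parts 3 times (tabular method): alternate signs, differentiate u down to 0, integrate dv up.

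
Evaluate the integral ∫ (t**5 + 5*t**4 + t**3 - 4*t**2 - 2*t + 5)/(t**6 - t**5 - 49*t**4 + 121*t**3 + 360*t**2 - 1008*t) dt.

Factor the denominator: t*(t - 4)**2*(t - 3)*(t + 3)*(t + 7).
Partial-fraction decomposition: 2661/(16940*(t + 7)) + 55/(1764*(t + 3)) + 319/(90*(t - 3)) - 258765/(94864*(t - 4)) + 2301/(308*(t - 4)**2) - 5/(1008*t).
Integrate each term; A/(t−a) gives A·log|t−a|; A/(t−a)² gives −A/(t−a).

-5*log(t)/1008 - 258765*log(t - 4)/94864 + 319*log(t - 3)/90 + 55*log(t + 3)/1764 + 2661*log(t + 7)/16940 - 2301/(308*t - 1232) + C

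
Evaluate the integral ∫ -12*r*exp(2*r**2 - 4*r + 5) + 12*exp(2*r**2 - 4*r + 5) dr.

-3*exp(2*r**2 - 4*r + 5) + C

Let u = 2*r**2 - 4*r + 5, so du = (4*r - 4) dr.
Rewriting, the integral becomes -3·∫ e^u du = -3·e^u.
Substituting back, u = 2*r**2 - 4*r + 5.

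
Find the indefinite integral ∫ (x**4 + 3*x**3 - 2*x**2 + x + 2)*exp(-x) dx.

(-x**4 - 7*x**3 - 19*x**2 - 39*x - 41)*exp(-x) + C

Use integration by parts with u = x**4 + 3*x**3 - 2*x**2 + x + 2, dv = exp(-x) dx, so v = -exp(-x).
Apply parts 4 times (tabular method): alternate signs, differentiate u down to 0, integrate dv up.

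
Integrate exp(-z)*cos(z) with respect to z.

exp(-z)*sin(z)/2 - exp(-z)*cos(z)/2 + C

Let I denote the integral. Integrate by parts with u = cos(z), dv = exp(-z) dz, so v = -exp(-z): I = -exp(-z)*cos(z) − ∫ exp(-z)*sin(z) dz.
Apply parts again with u = sin(z), dv = exp(-z) dz: ∫ exp(-z)*sin(z) dz = -exp(-z)*sin(z) + I. Substituting back brings back I: I = exp(-z)*sin(z) - exp(-z)*cos(z) − I.
Solving for I: (1 + 1)·I equals the remaining terms, so I = (1/2)·(exp(-z)*sin(z) - exp(-z)*cos(z)).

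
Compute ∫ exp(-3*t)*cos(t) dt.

Let I denote the integral. Integrate by parts with u = cos(t), dv = exp(-3*t) dt, so v = -exp(-3*t)/3: I = -exp(-3*t)*cos(t)/3 − (1/3)·∫ exp(-3*t)*sin(t) dt.
Apply parts again with u = sin(t), dv = exp(-3*t) dt: ∫ exp(-3*t)*sin(t) dt = -exp(-3*t)*sin(t)/3 + (1/3)·I. Substituting back brings back I: I = exp(-3*t)*sin(t)/9 - exp(-3*t)*cos(t)/3 − (1/9)·I.
Solving for I: (1 + 1/9)·I equals the remaining terms, so I = (9/10)·(exp(-3*t)*sin(t)/9 - exp(-3*t)*cos(t)/3).

exp(-3*t)*sin(t)/10 - 3*exp(-3*t)*cos(t)/10 + C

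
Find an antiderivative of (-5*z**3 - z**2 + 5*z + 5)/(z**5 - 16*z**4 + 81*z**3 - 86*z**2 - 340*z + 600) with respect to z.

Factor the denominator: (z - 6)*(z - 5)**2*(z - 2)*(z + 2).
Partial-fraction decomposition: 31/(1568*(z + 2)) + 29/(144*(z - 2)) + 14800/(441*(z - 5)) + 620/(21*(z - 5)**2) - 1081/(32*(z - 6)).
Integrate each term; A/(z−a) gives A·log|z−a|; A/(z−a)² gives −A/(z−a).

-1081*log(z - 6)/32 + 14800*log(z - 5)/441 + 29*log(z - 2)/144 + 31*log(z + 2)/1568 - 620/(21*z - 105) + C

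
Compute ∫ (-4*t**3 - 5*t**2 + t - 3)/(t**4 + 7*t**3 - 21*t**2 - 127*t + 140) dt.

Factor the denominator: (t - 4)*(t - 1)*(t + 5)*(t + 7).
Partial-fraction decomposition: -1117/(176*(t + 7)) + 367/(108*(t + 5)) + 11/(144*(t - 1)) - 335/(297*(t - 4)).
Integrate each term: A/(t−a) contributes A·log|t−a|.

-335*log(t - 4)/297 + 11*log(t - 1)/144 + 367*log(t + 5)/108 - 1117*log(t + 7)/176 + C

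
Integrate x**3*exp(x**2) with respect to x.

Let u = x², du = 2x dx; rewrite as (1/2)∫ u^1·exp(1u) du.
Now integrate by parts 1 time.

(x**2 - 1)*exp(x**2)/2 + C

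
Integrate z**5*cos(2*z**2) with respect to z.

z**4*sin(2*z**2)/4 + z**2*cos(2*z**2)/4 - sin(2*z**2)/8 + C

Let u = z², du = 2z dz; rewrite as (1/2)∫ u^2·cos(2u) du.
Now integrate by parts 2 times.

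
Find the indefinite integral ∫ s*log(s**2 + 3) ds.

s**2*log(s**2 + 3)/2 - s**2/2 + 3*log(s**2 + 3)/2 + C

Let u = s**2 + 3, so du = (2*s) ds.
The integral becomes (1/2)·∫ log(u) du; integrate by parts with u′=log(u), dv′=du.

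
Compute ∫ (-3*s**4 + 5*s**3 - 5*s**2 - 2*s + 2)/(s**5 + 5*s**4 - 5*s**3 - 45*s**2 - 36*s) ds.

Factor the denominator: s*(s - 3)*(s + 1)*(s + 3)*(s + 4).
Partial-fraction decomposition: -193/(14*(s + 4)) + 415/(36*(s + 3)) - 3/(8*(s + 1)) - 157/(504*(s - 3)) - 1/(18*s).
Integrate each term: A/(s−a) contributes A·log|s−a|.

-log(s)/18 - 157*log(s - 3)/504 - 3*log(s + 1)/8 + 415*log(s + 3)/36 - 193*log(s + 4)/14 + C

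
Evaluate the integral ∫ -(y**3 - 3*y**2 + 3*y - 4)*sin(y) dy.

y**3*cos(y) - 3*y**2*sin(y) - 3*y**2*cos(y) + 6*y*sin(y) - 3*y*cos(y) + 3*sin(y) + 2*cos(y) + C

Use integration by parts with u = y**3 - 3*y**2 + 3*y - 4, dv = -sin(y) dy, so v = cos(y).
Apply parts 3 times (tabular method): alternate signs, differentiate u down to 0, integrate dv up.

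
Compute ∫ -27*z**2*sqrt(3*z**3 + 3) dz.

-2*(3*z**3 + 3)**(3/2) + C

Let u = 3*z**3 + 3, so du = (9*z**2) dz.
Rewriting, the integral becomes -3·∫ √u du = -3·(2/3)u^(3/2).
Substituting back, u = 3*z**3 + 3.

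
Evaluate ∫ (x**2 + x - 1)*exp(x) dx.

(x**2 - x)*exp(x) + C

Use integration by parts with u = x**2 + x - 1, dv = exp(x) dx, so v = exp(x).
Apply parts 2 times (tabular method): alternate signs, differentiate u down to 0, integrate dv up.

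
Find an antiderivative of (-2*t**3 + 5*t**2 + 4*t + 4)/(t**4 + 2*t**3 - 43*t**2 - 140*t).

Factor the denominator: t*(t - 7)*(t + 4)*(t + 5).
Partial-fraction decomposition: -359/(60*(t + 5)) + 49/(11*(t + 4)) - 409/(924*(t - 7)) - 1/(35*t).
Integrate each term: A/(t−a) contributes A·log|t−a|.

-log(t)/35 - 409*log(t - 7)/924 + 49*log(t + 4)/11 - 359*log(t + 5)/60 + C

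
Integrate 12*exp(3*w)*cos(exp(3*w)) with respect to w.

Let u = exp(3*w), so du = (3*exp(3*w)) dw.
Rewriting, the integral becomes 4·∫ cos(u) du = 4·sin(u).
Substituting back, u = exp(3*w).

4*sin(exp(3*w)) + C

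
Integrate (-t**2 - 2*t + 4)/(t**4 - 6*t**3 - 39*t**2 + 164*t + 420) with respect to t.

Factor the denominator: (t - 7)*(t - 6)*(t + 2)*(t + 5).
Partial-fraction decomposition: 1/(36*(t + 5)) + 1/(54*(t + 2)) + 1/(2*(t - 6)) - 59/(108*(t - 7)).
Integrate each term: A/(t−a) contributes A·log|t−a|.

-59*log(t - 7)/108 + log(t - 6)/2 + log(t + 2)/54 + log(t + 5)/36 + C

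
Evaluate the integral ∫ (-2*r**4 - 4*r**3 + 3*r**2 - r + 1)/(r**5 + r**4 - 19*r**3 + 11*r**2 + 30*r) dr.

Factor the denominator: r*(r - 3)*(r - 2)*(r + 1)*(r + 5).
Partial-fraction decomposition: -669/(1120*(r + 5)) - 7/(48*(r + 1)) + 53/(42*(r - 2)) - 245/(96*(r - 3)) + 1/(30*r).
Integrate each term: A/(r−a) contributes A·log|r−a|.

log(r)/30 - 245*log(r - 3)/96 + 53*log(r - 2)/42 - 7*log(r + 1)/48 - 669*log(r + 5)/1120 + C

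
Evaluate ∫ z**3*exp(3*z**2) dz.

(3*z**2 - 1)*exp(3*z**2)/18 + C

Let u = z², du = 2z dz; rewrite as (1/2)∫ u^1·exp(3u) du.
Now integrate by parts 1 time.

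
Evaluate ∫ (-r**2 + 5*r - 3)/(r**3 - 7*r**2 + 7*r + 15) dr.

-log(r - 5)/4 - 3*log(r**2 - 2*r - 3)/8 + C

Factor the denominator: (r - 5)*(r - 3)*(r + 1).
Partial-fraction decomposition: -3/(8*(r + 1)) - 3/(8*(r - 3)) - 1/(4*(r - 5)).
Integrate each term: A/(r−a) contributes A·log|r−a|.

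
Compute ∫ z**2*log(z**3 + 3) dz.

Let u = z**3 + 3, so du = (3*z**2) dz.
The integral becomes (1/3)·∫ log(u) du; integrate by parts with u′=log(u), dv′=du.

z**3*log(z**3 + 3)/3 - z**3/3 + log(z**3 + 3) + C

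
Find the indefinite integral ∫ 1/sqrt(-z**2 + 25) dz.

Substitute z = 5·sin(θ), so dz = 5·cos(θ) dθ and the radical becomes sqrt(-z**2 + 25) = 5·cos(θ) by the Pythagorean identity.
Integrate the resulting trig expression in θ, then back-substitute θ = asin(z/5), sin(θ) = z/5, cos(θ) = sqrt(-z**2 + 25)/5 (absorbing any constant into C).

asin(z/5) + C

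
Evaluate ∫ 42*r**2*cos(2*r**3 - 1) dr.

7*sin(2*r**3 - 1) + C

Let u = 2*r**3 - 1, so du = (6*r**2) dr.
Rewriting, the integral becomes 7·∫ cos(u) du = 7·sin(u).
Substituting back, u = 2*r**3 - 1.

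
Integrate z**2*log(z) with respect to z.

Use integration by parts with u = log(z), dv = z**2 dz.
Then du = 1/z dz and v = z**3/3.

z**3*log(z)/3 - z**3/9 + C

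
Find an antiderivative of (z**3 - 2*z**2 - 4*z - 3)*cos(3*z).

Use integration by parts with u = z**3 - 2*z**2 - 4*z - 3, dv = cos(3*z) dz, so v = sin(3*z)/3.
Apply parts 3 times (tabular method): alternate signs, differentiate u down to 0, integrate dv up.

z**3*sin(3*z)/3 - 2*z**2*sin(3*z)/3 + z**2*cos(3*z)/3 - 14*z*sin(3*z)/9 - 4*z*cos(3*z)/9 - 23*sin(3*z)/27 - 14*cos(3*z)/27 + C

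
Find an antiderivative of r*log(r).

Use integration by parts with u = log(r), dv = r dr.
Then du = 1/r dr and v = r**2/2.

r**2*log(r)/2 - r**2/4 + C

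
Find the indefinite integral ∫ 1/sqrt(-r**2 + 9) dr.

Substitute r = 3·sin(θ), so dr = 3·cos(θ) dθ and the radical becomes sqrt(-r**2 + 9) = 3·cos(θ) by the Pythagorean identity.
Integrate the resulting trig expression in θ, then back-substitute θ = asin(r/3), sin(θ) = r/3, cos(θ) = sqrt(-r**2 + 9)/3 (absorbing any constant into C).

asin(r/3) + C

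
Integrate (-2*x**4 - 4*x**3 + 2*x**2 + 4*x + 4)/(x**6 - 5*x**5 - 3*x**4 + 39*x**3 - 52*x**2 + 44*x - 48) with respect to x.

Factor the denominator: (x - 4)*(x - 2)**2*(x + 3)*(x**2 + 1).
Partial-fraction decomposition: -4*(43*x - 49)/(2125*(x**2 + 1)) + 22/(875*(x + 3)) + 39/(25*(x - 2)) + 22/(25*(x - 2)**2) - 179/(119*(x - 4)).
Integrate each term; A/(x−a) gives A·log|x−a|; the (Bx+D)/(x²+p²) term gives a log and an atan.

-179*log(x - 4)/119 + 39*log(x - 2)/25 + 22*log(x + 3)/875 - 86*log(x**2 + 1)/2125 + 196*atan(x)/2125 - 22/(25*x - 50) + C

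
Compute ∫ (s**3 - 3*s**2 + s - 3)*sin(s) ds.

Use integration by parts with u = s**3 - 3*s**2 + s - 3, dv = sin(s) ds, so v = -cos(s).
Apply parts 3 times (tabular method): alternate signs, differentiate u down to 0, integrate dv up.

-s**3*cos(s) + 3*s**2*sin(s) + 3*s**2*cos(s) - 6*s*sin(s) + 5*s*cos(s) - 5*sin(s) - 3*cos(s) + C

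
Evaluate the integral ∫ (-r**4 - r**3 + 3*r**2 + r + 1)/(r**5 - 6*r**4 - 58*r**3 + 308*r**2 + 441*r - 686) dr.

Factor the denominator: (r - 7)**2*(r - 1)*(r + 2)*(r + 7).
Partial-fraction decomposition: -1917/(7840*(r + 7)) - 1/(405*(r + 2)) + 1/(288*(r - 1)) - 6005/(7938*(r - 7)) - 863/(252*(r - 7)**2).
Integrate each term; A/(r−a) gives A·log|r−a|; A/(r−a)² gives −A/(r−a).

-6005*log(r - 7)/7938 + log(r - 1)/288 - log(r + 2)/405 - 1917*log(r + 7)/7840 + 863/(252*r - 1764) + C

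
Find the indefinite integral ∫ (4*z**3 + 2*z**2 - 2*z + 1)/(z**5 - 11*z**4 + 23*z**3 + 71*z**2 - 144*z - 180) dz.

Factor the denominator: (z - 6)*(z - 5)*(z - 3)*(z + 1)*(z + 2).
Partial-fraction decomposition: -19/(280*(z + 2)) - 1/(168*(z + 1)) + 121/(120*(z - 3)) - 541/(84*(z - 5)) + 925/(168*(z - 6)).
Integrate each term: A/(z−a) contributes A·log|z−a|.

925*log(z - 6)/168 - 541*log(z - 5)/84 + 121*log(z - 3)/120 - log(z + 1)/168 - 19*log(z + 2)/280 + C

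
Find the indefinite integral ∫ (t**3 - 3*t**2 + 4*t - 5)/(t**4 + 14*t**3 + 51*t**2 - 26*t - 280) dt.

-log(t - 2)/378 + 133*log(t + 4)/18 - 225*log(t + 5)/14 + 523*log(t + 7)/54 + C

Factor the denominator: (t - 2)*(t + 4)*(t + 5)*(t + 7).
Partial-fraction decomposition: 523/(54*(t + 7)) - 225/(14*(t + 5)) + 133/(18*(t + 4)) - 1/(378*(t - 2)).
Integrate each term: A/(t−a) contributes A·log|t−a|.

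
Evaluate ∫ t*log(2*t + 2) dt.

Use integration by parts with u = log(2*t + 2), dv = t dt.
Then du = 2/(2*t + 2) dt and v = t**2/2.

t**2*log(2*t + 2)/2 - t**2/4 + t/2 - log(t + 1)/2 + C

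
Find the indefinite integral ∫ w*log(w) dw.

Use integration by parts with u = log(w), dv = w dw.
Then du = 1/w dw and v = w**2/2.

w**2*log(w)/2 - w**2/4 + C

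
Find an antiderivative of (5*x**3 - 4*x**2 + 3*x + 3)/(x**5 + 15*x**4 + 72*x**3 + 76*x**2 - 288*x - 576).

11*log(x - 2)/480 + 59*log(x + 3)/5 + 13*log(x + 4)/12 - 413*log(x + 6)/32 + 131/(4*x + 16) + C

Factor the denominator: (x - 2)*(x + 3)*(x + 4)**2*(x + 6).
Partial-fraction decomposition: -413/(32*(x + 6)) + 13/(12*(x + 4)) - 131/(4*(x + 4)**2) + 59/(5*(x + 3)) + 11/(480*(x - 2)).
Integrate each term; A/(x−a) gives A·log|x−a|; A/(x−a)² gives −A/(x−a).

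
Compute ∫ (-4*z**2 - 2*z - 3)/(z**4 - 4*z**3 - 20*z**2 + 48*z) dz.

Factor the denominator: z*(z - 6)*(z - 2)*(z + 4).
Partial-fraction decomposition: 59/(240*(z + 4)) + 23/(48*(z - 2)) - 53/(80*(z - 6)) - 1/(16*z).
Integrate each term: A/(z−a) contributes A·log|z−a|.

-log(z)/16 - 53*log(z - 6)/80 + 23*log(z - 2)/48 + 59*log(z + 4)/240 + C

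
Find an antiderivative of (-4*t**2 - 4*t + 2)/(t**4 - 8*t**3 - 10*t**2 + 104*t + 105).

Factor the denominator: (t - 7)*(t - 5)*(t + 1)*(t + 3).
Partial-fraction decomposition: 11/(80*(t + 3)) + 1/(48*(t + 1)) + 59/(48*(t - 5)) - 111/(80*(t - 7)).
Integrate each term: A/(t−a) contributes A·log|t−a|.

-111*log(t - 7)/80 + 59*log(t - 5)/48 + log(t + 1)/48 + 11*log(t + 3)/80 + C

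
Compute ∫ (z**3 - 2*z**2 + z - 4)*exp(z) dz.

(z**3 - 5*z**2 + 11*z - 15)*exp(z) + C

Use integration by parts with u = z**3 - 2*z**2 + z - 4, dv = exp(z) dz, so v = exp(z).
Apply parts 3 times (tabular method): alternate signs, differentiate u down to 0, integrate dv up.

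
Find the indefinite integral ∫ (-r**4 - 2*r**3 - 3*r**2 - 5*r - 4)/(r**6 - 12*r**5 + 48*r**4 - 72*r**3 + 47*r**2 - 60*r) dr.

Factor the denominator: r*(r - 5)*(r - 4)*(r - 3)*(r**2 + 1).
Partial-fraction decomposition: (21*r + 118)/(2210*(r**2 + 1)) - 181/(60*(r - 3)) + 114/(17*(r - 4)) - 979/(260*(r - 5)) + 1/(15*r).
Integrate each term; A/(r−a) gives A·log|r−a|; the (Br+D)/(r²+p²) term gives a log and an atan.

log(r)/15 - 979*log(r - 5)/260 + 114*log(r - 4)/17 - 181*log(r - 3)/60 + 21*log(r**2 + 1)/4420 + 59*atan(r)/1105 + C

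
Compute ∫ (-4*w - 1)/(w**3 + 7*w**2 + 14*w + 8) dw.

log(w + 1) - 7*log(w + 2)/2 + 5*log(w + 4)/2 + C

Factor the denominator: (w + 1)*(w + 2)*(w + 4).
Partial-fraction decomposition: 5/(2*(w + 4)) - 7/(2*(w + 2)) + 1/(w + 1).
Integrate each term: A/(w−a) contributes A·log|w−a|.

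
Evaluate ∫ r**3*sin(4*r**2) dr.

Let u = r², du = 2r dr; rewrite as (1/2)∫ u^1·sin(4u) du.
Now integrate by parts 1 time.

-r**2*cos(4*r**2)/8 + sin(4*r**2)/32 + C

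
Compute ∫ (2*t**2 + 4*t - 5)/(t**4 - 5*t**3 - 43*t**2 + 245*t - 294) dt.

Factor the denominator: (t - 7)*(t - 3)*(t - 2)*(t + 7).
Partial-fraction decomposition: -13/(252*(t + 7)) + 11/(45*(t - 2)) - 5/(8*(t - 3)) + 121/(280*(t - 7)).
Integrate each term: A/(t−a) contributes A·log|t−a|.

121*log(t - 7)/280 - 5*log(t - 3)/8 + 11*log(t - 2)/45 - 13*log(t + 7)/252 + C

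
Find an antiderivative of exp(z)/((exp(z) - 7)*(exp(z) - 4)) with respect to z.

Let u = e^z, du = e^z dz.
The integral becomes ∫ du/((u-7)(u-4)); decompose into partial fractions.

log(exp(z) - 7)/3 - log(exp(z) - 4)/3 + C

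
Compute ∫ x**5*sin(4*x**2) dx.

-x**4*cos(4*x**2)/8 + x**2*sin(4*x**2)/16 + cos(4*x**2)/64 + C

Let u = x², du = 2x dx; rewrite as (1/2)∫ u^2·sin(4u) du.
Now integrate by parts 2 times.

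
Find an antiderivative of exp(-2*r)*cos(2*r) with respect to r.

Let I denote the integral. Integrate by parts with u = cos(2*r), dv = exp(-2*r) dr, so v = -exp(-2*r)/2: I = -exp(-2*r)*cos(2*r)/2 − ∫ exp(-2*r)*sin(2*r) dr.
Apply parts again with u = sin(2*r), dv = exp(-2*r) dr: ∫ exp(-2*r)*sin(2*r) dr = -exp(-2*r)*sin(2*r)/2 + I. Substituting back brings back I: I = exp(-2*r)*sin(2*r)/2 - exp(-2*r)*cos(2*r)/2 − I.
Solving for I: (1 + 1)·I equals the remaining terms, so I = (1/2)·(exp(-2*r)*sin(2*r)/2 - exp(-2*r)*cos(2*r)/2).

exp(-2*r)*sin(2*r)/4 - exp(-2*r)*cos(2*r)/4 + C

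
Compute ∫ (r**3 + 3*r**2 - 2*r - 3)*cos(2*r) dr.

r**3*sin(2*r)/2 + 3*r**2*sin(2*r)/2 + 3*r**2*cos(2*r)/4 - 7*r*sin(2*r)/4 + 3*r*cos(2*r)/2 - 9*sin(2*r)/4 - 7*cos(2*r)/8 + C

Use integration by parts with u = r**3 + 3*r**2 - 2*r - 3, dv = cos(2*r) dr, so v = sin(2*r)/2.
Apply parts 3 times (tabular method): alternate signs, differentiate u down to 0, integrate dv up.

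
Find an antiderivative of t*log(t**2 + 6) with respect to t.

t**2*log(t**2 + 6)/2 - t**2/2 + 3*log(t**2 + 6) + C

Let u = t**2 + 6, so du = (2*t) dt.
The integral becomes (1/2)·∫ log(u) du; integrate by parts with u′=log(u), dv′=du.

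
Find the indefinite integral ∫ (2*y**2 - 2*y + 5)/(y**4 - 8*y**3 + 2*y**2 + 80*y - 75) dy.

9*log(y - 5)/256 + 5*log(y - 1)/64 - 29*log(y + 3)/256 - 45/(32*y - 160) + C

Factor the denominator: (y - 5)**2*(y - 1)*(y + 3).
Partial-fraction decomposition: -29/(256*(y + 3)) + 5/(64*(y - 1)) + 9/(256*(y - 5)) + 45/(32*(y - 5)**2).
Integrate each term; A/(y−a) gives A·log|y−a|; A/(y−a)² gives −A/(y−a).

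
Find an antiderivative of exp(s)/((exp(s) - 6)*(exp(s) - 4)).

Let u = e^s, du = e^s ds.
The integral becomes ∫ du/((u-6)(u-4)); decompose into partial fractions.

log(exp(s) - 6)/2 - log(exp(s) - 4)/2 + C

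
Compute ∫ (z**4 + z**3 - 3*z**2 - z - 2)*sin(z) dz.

Use integration by parts with u = z**4 + z**3 - 3*z**2 - z - 2, dv = sin(z) dz, so v = -cos(z).
Apply parts 4 times (tabular method): alternate signs, differentiate u down to 0, integrate dv up.

-z**4*cos(z) + 4*z**3*sin(z) - z**3*cos(z) + 3*z**2*sin(z) + 15*z**2*cos(z) - 30*z*sin(z) + 7*z*cos(z) - 7*sin(z) - 28*cos(z) + C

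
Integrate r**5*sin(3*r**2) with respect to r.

Let u = r², du = 2r dr; rewrite as (1/2)∫ u^2·sin(3u) du.
Now integrate by parts 2 times.

-r**4*cos(3*r**2)/6 + r**2*sin(3*r**2)/9 + cos(3*r**2)/27 + C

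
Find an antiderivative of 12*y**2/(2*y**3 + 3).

Let u = 2*y**3 + 3, so du = (6*y**2) dy.
Rewriting, the integral becomes 2·∫ 1/u du = 2·log(u).
Substituting back, u = 2*y**3 + 3.

2*log(2*y**3 + 3) + C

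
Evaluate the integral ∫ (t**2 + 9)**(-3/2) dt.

Substitute t = 3·tan(θ), so dt = 3·sec(θ)^2 dθ and the radical becomes sqrt(t**2 + 9) = 3·sec(θ) by the Pythagorean identity.
Integrate the resulting trig expression in θ, then back-substitute tan(θ) = t/3, sec(θ) = sqrt(t**2 + 9)/3 (absorbing any constant into C).

t/(9*sqrt(t**2 + 9)) + C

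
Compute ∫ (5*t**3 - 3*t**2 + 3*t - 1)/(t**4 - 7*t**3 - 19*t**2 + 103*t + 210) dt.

397*log(t - 7)/45 - 141*log(t - 5)/28 - 59*log(t + 2)/63 + 43*log(t + 3)/20 + C

Factor the denominator: (t - 7)*(t - 5)*(t + 2)*(t + 3).
Partial-fraction decomposition: 43/(20*(t + 3)) - 59/(63*(t + 2)) - 141/(28*(t - 5)) + 397/(45*(t - 7)).
Integrate each term: A/(t−a) contributes A·log|t−a|.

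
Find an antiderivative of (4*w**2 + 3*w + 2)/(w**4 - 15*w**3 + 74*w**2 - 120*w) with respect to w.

-log(w)/60 + 41*log(w - 6)/3 - 117*log(w - 5)/5 + 39*log(w - 4)/4 + C

Factor the denominator: w*(w - 6)*(w - 5)*(w - 4).
Partial-fraction decomposition: 39/(4*(w - 4)) - 117/(5*(w - 5)) + 41/(3*(w - 6)) - 1/(60*w).
Integrate each term: A/(w−a) contributes A·log|w−a|.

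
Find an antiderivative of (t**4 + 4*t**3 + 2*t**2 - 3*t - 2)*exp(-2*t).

(-t**4 - 6*t**3 - 11*t**2 - 8*t - 2)*exp(-2*t)/2 + C

Use integration by parts with u = t**4 + 4*t**3 + 2*t**2 - 3*t - 2, dv = exp(-2*t) dt, so v = -exp(-2*t)/2.
Apply parts 4 times (tabular method): alternate signs, differentiate u down to 0, integrate dv up.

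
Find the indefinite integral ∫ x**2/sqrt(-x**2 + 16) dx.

-x*sqrt(-x**2 + 16)/2 + 8*asin(x/4) + C

Substitute x = 4·sin(θ), so dx = 4·cos(θ) dθ and the radical becomes sqrt(-x**2 + 16) = 4·cos(θ) by the Pythagorean identity.
Integrate the resulting trig expression in θ, then back-substitute θ = asin(x/4), sin(θ) = x/4, cos(θ) = sqrt(-x**2 + 16)/4 (absorbing any constant into C).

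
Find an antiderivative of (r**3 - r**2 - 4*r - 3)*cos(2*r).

r**3*sin(2*r)/2 - r**2*sin(2*r)/2 + 3*r**2*cos(2*r)/4 - 11*r*sin(2*r)/4 - r*cos(2*r)/2 - 5*sin(2*r)/4 - 11*cos(2*r)/8 + C

Use integration by parts with u = r**3 - r**2 - 4*r - 3, dv = cos(2*r) dr, so v = sin(2*r)/2.
Apply parts 3 times (tabular method): alternate signs, differentiate u down to 0, integrate dv up.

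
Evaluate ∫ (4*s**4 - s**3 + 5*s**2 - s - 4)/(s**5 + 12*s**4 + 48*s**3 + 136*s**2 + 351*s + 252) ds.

Factor the denominator: (s + 1)*(s + 4)*(s + 7)*(s**2 + 9).
Partial-fraction decomposition: -(889*s + 1984)/(1450*(s**2 + 9)) + 10195/(1044*(s + 7)) - 1168/(225*(s + 4)) + 7/(180*(s + 1)).
Integrate each term; A/(s−a) gives A·log|s−a|; the (Bs+D)/(s²+p²) term gives a log and an atan.

7*log(s + 1)/180 - 1168*log(s + 4)/225 + 10195*log(s + 7)/1044 - 889*log(s**2 + 9)/2900 - 992*atan(s/3)/2175 + C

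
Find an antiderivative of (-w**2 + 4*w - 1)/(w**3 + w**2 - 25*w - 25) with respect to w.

Factor the denominator: (w - 5)*(w + 1)*(w + 5).
Partial-fraction decomposition: -23/(20*(w + 5)) + 1/(4*(w + 1)) - 1/(10*(w - 5)).
Integrate each term: A/(w−a) contributes A·log|w−a|.

-log(w - 5)/10 + log(w + 1)/4 - 23*log(w + 5)/20 + C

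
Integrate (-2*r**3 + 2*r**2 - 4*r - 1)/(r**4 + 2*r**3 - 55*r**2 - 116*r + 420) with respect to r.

-617*log(r - 7)/780 + 17*log(r - 2)/280 + 319*log(r + 5)/84 - 527*log(r + 6)/104 + C

Factor the denominator: (r - 7)*(r - 2)*(r + 5)*(r + 6).
Partial-fraction decomposition: -527/(104*(r + 6)) + 319/(84*(r + 5)) + 17/(280*(r - 2)) - 617/(780*(r - 7)).
Integrate each term: A/(r−a) contributes A·log|r−a|.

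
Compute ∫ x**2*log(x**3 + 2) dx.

x**3*log(x**3 + 2)/3 - x**3/3 + 2*log(x**3 + 2)/3 + C

Let u = x**3 + 2, so du = (3*x**2) dx.
The integral becomes (1/3)·∫ log(u) du; integrate by parts with u′=log(u), dv′=du.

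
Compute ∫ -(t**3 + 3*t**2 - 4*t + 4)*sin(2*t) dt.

t**3*cos(2*t)/2 - 3*t**2*sin(2*t)/4 + 3*t**2*cos(2*t)/2 - 3*t*sin(2*t)/2 - 11*t*cos(2*t)/4 + 11*sin(2*t)/8 + 5*cos(2*t)/4 + C

Use integration by parts with u = t**3 + 3*t**2 - 4*t + 4, dv = -sin(2*t) dt, so v = cos(2*t)/2.
Apply parts 3 times (tabular method): alternate signs, differentiate u down to 0, integrate dv up.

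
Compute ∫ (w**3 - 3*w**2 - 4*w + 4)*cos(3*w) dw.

Use integration by parts with u = w**3 - 3*w**2 - 4*w + 4, dv = cos(3*w) dw, so v = sin(3*w)/3.
Apply parts 3 times (tabular method): alternate signs, differentiate u down to 0, integrate dv up.

w**3*sin(3*w)/3 - w**2*sin(3*w) + w**2*cos(3*w)/3 - 14*w*sin(3*w)/9 - 2*w*cos(3*w)/3 + 14*sin(3*w)/9 - 14*cos(3*w)/27 + C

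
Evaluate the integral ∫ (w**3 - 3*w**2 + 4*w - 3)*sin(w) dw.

-w**3*cos(w) + 3*w**2*sin(w) + 3*w**2*cos(w) - 6*w*sin(w) + 2*w*cos(w) - 2*sin(w) - 3*cos(w) + C

Use integration by parts with u = w**3 - 3*w**2 + 4*w - 3, dv = sin(w) dw, so v = -cos(w).
Apply parts 3 times (tabular method): alternate signs, differentiate u down to 0, integrate dv up.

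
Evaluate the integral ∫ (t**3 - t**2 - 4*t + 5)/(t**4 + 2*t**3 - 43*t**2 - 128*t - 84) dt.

271*log(t - 7)/936 - 7*log(t + 1)/40 + log(t + 2)/36 + 223*log(t + 6)/260 + C

Factor the denominator: (t - 7)*(t + 1)*(t + 2)*(t + 6).
Partial-fraction decomposition: 223/(260*(t + 6)) + 1/(36*(t + 2)) - 7/(40*(t + 1)) + 271/(936*(t - 7)).
Integrate each term: A/(t−a) contributes A·log|t−a|.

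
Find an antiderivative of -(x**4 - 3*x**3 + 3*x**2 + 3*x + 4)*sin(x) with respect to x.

x**4*cos(x) - 4*x**3*sin(x) - 3*x**3*cos(x) + 9*x**2*sin(x) - 9*x**2*cos(x) + 18*x*sin(x) + 21*x*cos(x) - 21*sin(x) + 22*cos(x) + C

Use integration by parts with u = x**4 - 3*x**3 + 3*x**2 + 3*x + 4, dv = -sin(x) dx, so v = cos(x).
Apply parts 4 times (tabular method): alternate signs, differentiate u down to 0, integrate dv up.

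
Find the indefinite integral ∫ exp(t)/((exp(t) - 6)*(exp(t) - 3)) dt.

log(exp(t) - 6)/3 - log(exp(t) - 3)/3 + C

Let u = e^t, du = e^t dt.
The integral becomes ∫ du/((u-6)(u-3)); decompose into partial fractions.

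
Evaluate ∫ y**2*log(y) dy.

y**3*log(y)/3 - y**3/9 + C

Use integration by parts with u = log(y), dv = y**2 dy.
Then du = 1/y dy and v = y**3/3.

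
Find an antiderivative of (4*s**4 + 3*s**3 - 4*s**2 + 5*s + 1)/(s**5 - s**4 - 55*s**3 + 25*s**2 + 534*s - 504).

Factor the denominator: (s - 7)*(s - 3)*(s - 1)*(s + 4)*(s + 6).
Partial-fraction decomposition: 4363/(1638*(s + 6)) - 107/(110*(s + 4)) + 3/(140*(s - 1)) - 55/(72*(s - 3)) + 3491/(1144*(s - 7)).
Integrate each term: A/(s−a) contributes A·log|s−a|.

3491*log(s - 7)/1144 - 55*log(s - 3)/72 + 3*log(s - 1)/140 - 107*log(s + 4)/110 + 4363*log(s + 6)/1638 + C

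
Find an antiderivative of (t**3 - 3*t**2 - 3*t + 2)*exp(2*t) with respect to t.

Use integration by parts with u = t**3 - 3*t**2 - 3*t + 2, dv = exp(2*t) dt, so v = exp(2*t)/2.
Apply parts 3 times (tabular method): alternate signs, differentiate u down to 0, integrate dv up.

(4*t**3 - 18*t**2 + 6*t + 5)*exp(2*t)/8 + C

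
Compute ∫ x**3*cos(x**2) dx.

Let u = x², du = 2x dx; rewrite as (1/2)∫ u^1·cos(1u) du.
Now integrate by parts 1 time.

x**2*sin(x**2)/2 + cos(x**2)/2 + C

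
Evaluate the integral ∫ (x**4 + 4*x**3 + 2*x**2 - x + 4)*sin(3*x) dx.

-x**4*cos(3*x)/3 + 4*x**3*sin(3*x)/9 - 4*x**3*cos(3*x)/3 + 4*x**2*sin(3*x)/3 - 2*x**2*cos(3*x)/9 + 4*x*sin(3*x)/27 + 11*x*cos(3*x)/9 - 11*sin(3*x)/27 - 104*cos(3*x)/81 + C

Use integration by parts with u = x**4 + 4*x**3 + 2*x**2 - x + 4, dv = sin(3*x) dx, so v = -cos(3*x)/3.
Apply parts 4 times (tabular method): alternate signs, differentiate u down to 0, integrate dv up.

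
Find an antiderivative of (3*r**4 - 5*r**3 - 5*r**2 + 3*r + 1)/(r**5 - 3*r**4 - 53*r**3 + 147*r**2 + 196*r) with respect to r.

Factor the denominator: r*(r - 7)*(r - 4)*(r + 1)*(r + 7).
Partial-fraction decomposition: 8653/(6468*(r + 7)) - 1/(240*(r + 1)) - 127/(220*(r - 4)) + 1755/(784*(r - 7)) + 1/(196*r).
Integrate each term: A/(r−a) contributes A·log|r−a|.

log(r)/196 + 1755*log(r - 7)/784 - 127*log(r - 4)/220 - log(r + 1)/240 + 8653*log(r + 7)/6468 + C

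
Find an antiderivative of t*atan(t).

t**2*atan(t)/2 - t/2 + atan(t)/2 + C

Use integration by parts with u = arctan(t), dv = t dt.
Then du = 1/(t**2 + 1) dt.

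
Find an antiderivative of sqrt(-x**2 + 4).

Substitute x = 2·sin(θ), so dx = 2·cos(θ) dθ and the radical becomes sqrt(-x**2 + 4) = 2·cos(θ) by the Pythagorean identity.
Integrate the resulting trig expression in θ, then back-substitute θ = asin(x/2), sin(θ) = x/2, cos(θ) = sqrt(-x**2 + 4)/2 (absorbing any constant into C).

x*sqrt(-x**2 + 4)/2 + 2*asin(x/2) + C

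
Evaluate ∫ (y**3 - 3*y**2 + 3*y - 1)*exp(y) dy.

Use integration by parts with u = y**3 - 3*y**2 + 3*y - 1, dv = exp(y) dy, so v = exp(y).
Apply parts 3 times (tabular method): alternate signs, differentiate u down to 0, integrate dv up.

(y**3 - 6*y**2 + 15*y - 16)*exp(y) + C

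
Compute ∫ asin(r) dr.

Use integration by parts with u = arcsin(r), dv = dr.
Then du = 1/sqrt(-r**2 + 1) dr.

r*asin(r) + sqrt(-r**2 + 1) + C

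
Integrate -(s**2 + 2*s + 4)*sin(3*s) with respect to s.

Use integration by parts with u = s**2 + 2*s + 4, dv = -sin(3*s) ds, so v = cos(3*s)/3.
Apply parts 2 times (tabular method): alternate signs, differentiate u down to 0, integrate dv up.

s**2*cos(3*s)/3 - 2*s*sin(3*s)/9 + 2*s*cos(3*s)/3 - 2*sin(3*s)/9 + 34*cos(3*s)/27 + C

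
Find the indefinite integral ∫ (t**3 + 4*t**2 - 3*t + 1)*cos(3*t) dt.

t**3*sin(3*t)/3 + 4*t**2*sin(3*t)/3 + t**2*cos(3*t)/3 - 11*t*sin(3*t)/9 + 8*t*cos(3*t)/9 + sin(3*t)/27 - 11*cos(3*t)/27 + C

Use integration by parts with u = t**3 + 4*t**2 - 3*t + 1, dv = cos(3*t) dt, so v = sin(3*t)/3.
Apply parts 3 times (tabular method): alternate signs, differentiate u down to 0, integrate dv up.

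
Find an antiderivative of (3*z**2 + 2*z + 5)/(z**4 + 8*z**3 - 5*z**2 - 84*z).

-5*log(z)/84 + 19*log(z - 3)/105 + 15*log(z + 4)/28 - 23*log(z + 7)/35 + C

Factor the denominator: z*(z - 3)*(z + 4)*(z + 7).
Partial-fraction decomposition: -23/(35*(z + 7)) + 15/(28*(z + 4)) + 19/(105*(z - 3)) - 5/(84*z).
Integrate each term: A/(z−a) contributes A·log|z−a|.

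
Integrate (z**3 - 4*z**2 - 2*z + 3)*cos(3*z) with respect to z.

Use integration by parts with u = z**3 - 4*z**2 - 2*z + 3, dv = cos(3*z) dz, so v = sin(3*z)/3.
Apply parts 3 times (tabular method): alternate signs, differentiate u down to 0, integrate dv up.

z**3*sin(3*z)/3 - 4*z**2*sin(3*z)/3 + z**2*cos(3*z)/3 - 8*z*sin(3*z)/9 - 8*z*cos(3*z)/9 + 35*sin(3*z)/27 - 8*cos(3*z)/27 + C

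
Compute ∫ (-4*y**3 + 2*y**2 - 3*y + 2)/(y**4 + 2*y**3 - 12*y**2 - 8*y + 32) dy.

-47*log(y - 2)/36 + 3*log(y + 2)/2 - 151*log(y + 4)/36 + 7/(6*y - 12) + C

Factor the denominator: (y - 2)**2*(y + 2)*(y + 4).
Partial-fraction decomposition: -151/(36*(y + 4)) + 3/(2*(y + 2)) - 47/(36*(y - 2)) - 7/(6*(y - 2)**2).
Integrate each term; A/(y−a) gives A·log|y−a|; A/(y−a)² gives −A/(y−a).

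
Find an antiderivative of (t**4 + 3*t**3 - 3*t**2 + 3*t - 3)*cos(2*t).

Use integration by parts with u = t**4 + 3*t**3 - 3*t**2 + 3*t - 3, dv = cos(2*t) dt, so v = sin(2*t)/2.
Apply parts 4 times (tabular method): alternate signs, differentiate u down to 0, integrate dv up.

t**4*sin(2*t)/2 + 3*t**3*sin(2*t)/2 + t**3*cos(2*t) - 3*t**2*sin(2*t) + 9*t**2*cos(2*t)/4 - 3*t*sin(2*t)/4 - 3*t*cos(2*t) - 3*cos(2*t)/8 + C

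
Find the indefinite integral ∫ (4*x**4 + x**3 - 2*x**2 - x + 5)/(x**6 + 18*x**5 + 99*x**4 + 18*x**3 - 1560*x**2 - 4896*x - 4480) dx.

Factor the denominator: (x - 4)*(x + 2)*(x + 4)**2*(x + 5)*(x + 7).
Partial-fraction decomposition: -1835/(198*(x + 7)) + 2335/(54*(x + 5)) - 38993/(1152*(x + 4)) + 937/(48*(x + 4)**2) - 11/(72*(x + 2)) + 1057/(38016*(x - 4)).
Integrate each term; A/(x−a) gives A·log|x−a|; A/(x−a)² gives −A/(x−a).

1057*log(x - 4)/38016 - 11*log(x + 2)/72 - 38993*log(x + 4)/1152 + 2335*log(x + 5)/54 - 1835*log(x + 7)/198 - 937/(48*x + 192) + C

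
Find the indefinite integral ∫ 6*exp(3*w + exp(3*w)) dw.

2*exp(exp(3*w)) + C

Let u = exp(3*w), so du = (3*exp(3*w)) dw.
Rewriting, the integral becomes 2·∫ e^u du = 2·e^u.
Substituting back, u = exp(3*w).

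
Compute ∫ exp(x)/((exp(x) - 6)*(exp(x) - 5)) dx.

Let u = e^x, du = e^x dx.
The integral becomes ∫ du/((u-5)(u-6)); decompose into partial fractions.

log(exp(x) - 6) - log(exp(x) - 5) + C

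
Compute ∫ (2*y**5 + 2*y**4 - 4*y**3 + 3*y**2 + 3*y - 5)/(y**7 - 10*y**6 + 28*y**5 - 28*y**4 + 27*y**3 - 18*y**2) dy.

log(y)/4 + 17401*log(y - 6)/19980 - 571*log(y - 3)/540 + log(y - 1)/20 - 21*log(y**2 + 1)/370 - 141*atan(y)/370 - 5/(18*y) + C

Factor the denominator: y**2*(y - 6)*(y - 3)*(y - 1)*(y**2 + 1).
Partial-fraction decomposition: -3*(14*y + 47)/(370*(y**2 + 1)) + 1/(20*(y - 1)) - 571/(540*(y - 3)) + 17401/(19980*(y - 6)) + 1/(4*y) + 5/(18*y**2).
Integrate each term; A/(y−a) gives A·log|y−a|; the (By+D)/(y²+p²) term gives a log and an atan.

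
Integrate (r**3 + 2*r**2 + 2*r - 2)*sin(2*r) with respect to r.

Use integration by parts with u = r**3 + 2*r**2 + 2*r - 2, dv = sin(2*r) dr, so v = -cos(2*r)/2.
Apply parts 3 times (tabular method): alternate signs, differentiate u down to 0, integrate dv up.

-r**3*cos(2*r)/2 + 3*r**2*sin(2*r)/4 - r**2*cos(2*r) + r*sin(2*r) - r*cos(2*r)/4 + sin(2*r)/8 + 3*cos(2*r)/2 + C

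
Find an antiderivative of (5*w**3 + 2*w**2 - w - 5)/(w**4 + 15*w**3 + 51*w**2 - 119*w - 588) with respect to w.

Factor the denominator: (w - 3)*(w + 4)*(w + 7)**2.
Partial-fraction decomposition: 37/(180*(w + 7)) - 323/(6*(w + 7)**2) + 289/(63*(w + 4)) + 29/(140*(w - 3)).
Integrate each term; A/(w−a) gives A·log|w−a|; A/(w−a)² gives −A/(w−a).

29*log(w - 3)/140 + 289*log(w + 4)/63 + 37*log(w + 7)/180 + 323/(6*w + 42) + C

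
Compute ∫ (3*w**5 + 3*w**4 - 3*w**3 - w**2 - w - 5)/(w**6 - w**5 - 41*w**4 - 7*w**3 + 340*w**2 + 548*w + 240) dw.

Factor the denominator: (w - 6)*(w - 4)*(w + 1)**2*(w + 2)*(w + 5).
Partial-fraction decomposition: 325/(216*(w + 5)) - 31/(144*(w + 2)) - 223/(9800*(w + 1)) - 1/(70*(w + 1)**2) - 3623/(2700*(w - 4)) + 2411/(784*(w - 6)).
Integrate each term; A/(w−a) gives A·log|w−a|; A/(w−a)² gives −A/(w−a).

2411*log(w - 6)/784 - 3623*log(w - 4)/2700 - 223*log(w + 1)/9800 - 31*log(w + 2)/144 + 325*log(w + 5)/216 + 1/(70*w + 70) + C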